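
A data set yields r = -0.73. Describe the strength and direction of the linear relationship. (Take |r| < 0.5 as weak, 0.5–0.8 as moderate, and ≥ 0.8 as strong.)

r = -0.73 < 0 so the relationship is negative.
|r| = 0.73, which falls in the moderate range.

moderate negative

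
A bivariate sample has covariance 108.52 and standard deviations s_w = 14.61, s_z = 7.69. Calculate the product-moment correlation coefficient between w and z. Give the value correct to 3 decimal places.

0.966

r = Cov(w,z) / (s_w · s_z) = 108.52 / (14.61 × 7.69)
  = 108.52 / 112.3509 ≈ 0.966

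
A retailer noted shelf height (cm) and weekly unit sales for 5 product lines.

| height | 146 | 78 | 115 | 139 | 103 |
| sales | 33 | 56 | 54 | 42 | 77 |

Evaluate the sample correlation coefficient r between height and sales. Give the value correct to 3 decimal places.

n = 5, Σx = 581, Σy = 262, Σx² = 70555, Σy² = 14834, Σxy = 29165
nΣxy − ΣxΣy = 145825 − 152222 = -6397
nΣx² − (Σx)² = 352775 − 337561 = 15214; nΣy² − (Σy)² = 74170 − 68644 = 5526
r = -6397 / √(15214 × 5526) = -6397 / 9169.1092 ≈ -0.698

-0.698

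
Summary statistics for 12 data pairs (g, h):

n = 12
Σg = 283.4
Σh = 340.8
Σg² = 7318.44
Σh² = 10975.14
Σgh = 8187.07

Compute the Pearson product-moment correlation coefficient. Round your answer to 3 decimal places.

r = (nΣgh − ΣgΣh) / √[(nΣg² − (Σg)²)(nΣh² − (Σh)²)]
Numerator: 12×8187.07 − 283.4×340.8 = 1662.12
Denominator: √[(87821.28 − 80315.56)(131701.68 − 116144.64)] = √[7505.72 × 15557.04] = 10805.8681
r = 1662.12 / 10805.8681 ≈ 0.154

0.154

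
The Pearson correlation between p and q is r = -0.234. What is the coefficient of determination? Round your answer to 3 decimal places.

0.055

r² = (-0.234)² = 0.055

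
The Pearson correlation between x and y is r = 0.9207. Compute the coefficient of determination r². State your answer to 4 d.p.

r² = (0.9207)² = 0.8477

0.8477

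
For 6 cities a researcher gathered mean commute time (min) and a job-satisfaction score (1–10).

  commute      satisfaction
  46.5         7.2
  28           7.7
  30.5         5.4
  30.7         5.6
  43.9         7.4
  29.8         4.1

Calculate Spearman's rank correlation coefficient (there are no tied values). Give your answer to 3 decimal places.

0.086

Rank commute: 6, 1, 3, 4, 5, 2
Rank satisfaction: 4, 6, 2, 3, 5, 1
d = rank(commute) − rank(satisfaction): 2, -5, 1, 1, 0, 1; Σd² = 32
ρ = 1 − 6Σd² / [n(n²−1)] = 1 − 6×32 / (6×35) = 1 − 192/210 ≈ 0.086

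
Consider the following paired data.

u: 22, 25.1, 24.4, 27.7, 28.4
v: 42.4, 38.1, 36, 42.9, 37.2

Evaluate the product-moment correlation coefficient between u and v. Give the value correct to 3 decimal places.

n = 5, Σu = 127.6, Σv = 196.6, Σu² = 3283.22, Σv² = 7769.62, Σuv = 5012.32
nΣuv − ΣuΣv = 25061.6 − 25086.16 = -24.56
nΣu² − (Σu)² = 16416.1 − 16281.76 = 134.34; nΣv² − (Σv)² = 38848.1 − 38651.56 = 196.54
r = -24.56 / √(134.34 × 196.54) = -24.56 / 162.4906 ≈ -0.151

-0.151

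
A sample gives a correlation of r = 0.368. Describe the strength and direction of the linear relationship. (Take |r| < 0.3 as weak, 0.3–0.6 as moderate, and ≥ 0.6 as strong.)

r = 0.368 > 0 so the relationship is positive.
|r| = 0.368, which falls in the moderate range.

moderate positive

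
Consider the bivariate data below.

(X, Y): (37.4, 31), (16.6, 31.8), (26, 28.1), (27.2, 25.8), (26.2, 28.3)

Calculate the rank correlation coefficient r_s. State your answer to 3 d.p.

Rank X: 5, 1, 2, 4, 3
Rank Y: 4, 5, 2, 1, 3
d = rank(X) − rank(Y): 1, -4, 0, 3, 0; Σd² = 26
ρ = 1 − 6Σd² / [n(n²−1)] = 1 − 6×26 / (5×24) = 1 − 156/120 ≈ -0.300

-0.300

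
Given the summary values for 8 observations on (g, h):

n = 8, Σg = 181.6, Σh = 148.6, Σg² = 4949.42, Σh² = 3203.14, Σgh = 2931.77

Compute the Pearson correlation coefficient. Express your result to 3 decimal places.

r = (nΣgh − ΣgΣh) / √[(nΣg² − (Σg)²)(nΣh² − (Σh)²)]
Numerator: 8×2931.77 − 181.6×148.6 = -3531.6
Denominator: √[(39595.36 − 32978.56)(25625.12 − 22081.96)] = √[6616.8 × 3543.16] = 4841.9398
r = -3531.6 / 4841.9398 ≈ -0.729

-0.729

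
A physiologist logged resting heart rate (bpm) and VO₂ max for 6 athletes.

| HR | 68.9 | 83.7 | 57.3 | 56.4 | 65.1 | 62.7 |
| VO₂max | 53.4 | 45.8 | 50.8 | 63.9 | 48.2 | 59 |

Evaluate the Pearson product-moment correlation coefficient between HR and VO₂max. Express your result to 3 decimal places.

-0.662

n = 6, Σx = 394.1, Σy = 321.1, Σx² = 26386.45, Σy² = 17417.29, Σxy = 20864.64
nΣxy − ΣxΣy = 125187.84 − 126545.51 = -1357.67
nΣx² − (Σx)² = 158318.7 − 155314.81 = 3003.89; nΣy² − (Σy)² = 104503.74 − 103105.21 = 1398.53
r = -1357.67 / √(3003.89 × 1398.53) = -1357.67 / 2049.6415 ≈ -0.662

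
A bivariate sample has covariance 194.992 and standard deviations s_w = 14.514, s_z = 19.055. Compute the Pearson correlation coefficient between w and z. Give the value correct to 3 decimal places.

0.705

r = Cov(w,z) / (s_w · s_z) = 194.992 / (14.514 × 19.055)
  = 194.992 / 276.5643 ≈ 0.705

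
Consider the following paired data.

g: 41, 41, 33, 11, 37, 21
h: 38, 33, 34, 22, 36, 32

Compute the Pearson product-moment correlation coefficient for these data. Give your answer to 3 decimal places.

n = 6, Σg = 184, Σh = 195, Σg² = 6382, Σh² = 6493, Σgh = 6279
nΣgh − ΣgΣh = 37674 − 35880 = 1794
nΣg² − (Σg)² = 38292 − 33856 = 4436; nΣh² − (Σh)² = 38958 − 38025 = 933
r = 1794 / √(4436 × 933) = 1794 / 2034.4011 ≈ 0.882

0.882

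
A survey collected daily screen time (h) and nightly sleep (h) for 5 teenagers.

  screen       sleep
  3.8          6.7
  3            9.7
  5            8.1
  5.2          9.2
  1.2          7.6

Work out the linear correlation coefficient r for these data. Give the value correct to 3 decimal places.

n = 5, Σx = 18.2, Σy = 41.3, Σx² = 76.92, Σy² = 346.99, Σxy = 152.02
nΣxy − ΣxΣy = 760.1 − 751.66 = 8.44
nΣx² − (Σx)² = 384.6 − 331.24 = 53.36; nΣy² − (Σy)² = 1734.95 − 1705.69 = 29.26
r = 8.44 / √(53.36 × 29.26) = 8.44 / 39.5135 ≈ 0.214

0.214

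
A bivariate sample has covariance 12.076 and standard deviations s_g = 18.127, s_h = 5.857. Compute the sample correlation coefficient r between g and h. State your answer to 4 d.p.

r = Cov(g,h) / (s_g · s_h) = 12.076 / (18.127 × 5.857)
  = 12.076 / 106.1698 ≈ 0.1137

0.1137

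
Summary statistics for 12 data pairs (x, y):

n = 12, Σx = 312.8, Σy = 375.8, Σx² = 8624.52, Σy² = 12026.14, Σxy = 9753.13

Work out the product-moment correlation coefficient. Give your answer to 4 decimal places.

-0.1227

r = (nΣxy − ΣxΣy) / √[(nΣx² − (Σx)²)(nΣy² − (Σy)²)]
Numerator: 12×9753.13 − 312.8×375.8 = -512.68
Denominator: √[(103494.24 − 97843.84)(144313.68 − 141225.64)] = √[5650.4 × 3088.04] = 4177.1595
r = -512.68 / 4177.1595 ≈ -0.1227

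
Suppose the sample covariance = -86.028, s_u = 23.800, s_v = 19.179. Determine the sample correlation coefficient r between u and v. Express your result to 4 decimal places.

-0.1885

r = Cov(u,v) / (s_u · s_v) = -86.028 / (23.800 × 19.179)
  = -86.028 / 456.4602 ≈ -0.1885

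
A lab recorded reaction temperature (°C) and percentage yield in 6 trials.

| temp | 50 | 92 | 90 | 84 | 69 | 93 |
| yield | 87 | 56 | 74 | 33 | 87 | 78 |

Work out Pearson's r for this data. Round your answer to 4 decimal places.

-0.4855

n = 6, Σx = 478, Σy = 415, Σx² = 39530, Σy² = 30923, Σxy = 32191
nΣxy − ΣxΣy = 193146 − 198370 = -5224
nΣx² − (Σx)² = 237180 − 228484 = 8696; nΣy² − (Σy)² = 185538 − 172225 = 13313
r = -5224 / √(8696 × 13313) = -5224 / 10759.6398 ≈ -0.4855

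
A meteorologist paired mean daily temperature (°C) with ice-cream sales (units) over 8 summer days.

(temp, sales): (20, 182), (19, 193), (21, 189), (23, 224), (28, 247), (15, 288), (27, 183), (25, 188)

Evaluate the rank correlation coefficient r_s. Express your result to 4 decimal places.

-0.1667

Rank temp: 3, 2, 4, 5, 8, 1, 7, 6
Rank sales: 1, 5, 4, 6, 7, 8, 2, 3
d = rank(temp) − rank(sales): 2, -3, 0, -1, 1, -7, 5, 3; Σd² = 98
ρ = 1 − 6Σd² / [n(n²−1)] = 1 − 6×98 / (8×63) = 1 − 588/504 ≈ -0.1667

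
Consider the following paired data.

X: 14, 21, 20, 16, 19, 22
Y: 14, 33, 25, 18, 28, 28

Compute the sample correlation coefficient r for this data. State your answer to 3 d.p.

0.917

n = 6, ΣX = 112, ΣY = 146, ΣX² = 2138, ΣY² = 3802, ΣXY = 2825
nΣXY − ΣXΣY = 16950 − 16352 = 598
nΣX² − (ΣX)² = 12828 − 12544 = 284; nΣY² − (ΣY)² = 22812 − 21316 = 1496
r = 598 / √(284 × 1496) = 598 / 651.8159 ≈ 0.917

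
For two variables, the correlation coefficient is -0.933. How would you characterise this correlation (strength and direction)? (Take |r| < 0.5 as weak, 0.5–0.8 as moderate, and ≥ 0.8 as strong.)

r = -0.933 < 0 so the relationship is negative.
|r| = 0.933, which falls in the strong range.

strong negative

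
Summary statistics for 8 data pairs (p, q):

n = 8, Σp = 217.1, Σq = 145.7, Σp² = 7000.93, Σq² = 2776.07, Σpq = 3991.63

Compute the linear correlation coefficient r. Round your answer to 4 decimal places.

0.1023

r = (nΣpq − ΣpΣq) / √[(nΣp² − (Σp)²)(nΣq² − (Σq)²)]
Numerator: 8×3991.63 − 217.1×145.7 = 301.57
Denominator: √[(56007.44 − 47132.41)(22208.56 − 21228.49)] = √[8875.03 × 980.07] = 2949.2627
r = 301.57 / 2949.2627 ≈ 0.1023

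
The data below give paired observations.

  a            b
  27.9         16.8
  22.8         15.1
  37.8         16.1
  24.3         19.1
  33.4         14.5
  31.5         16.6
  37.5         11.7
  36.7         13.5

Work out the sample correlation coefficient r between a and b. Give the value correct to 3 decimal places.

n = 8, Σa = 251.9, Σb = 123.4, Σa² = 8178.53, Σb² = 1939.22, Σab = 3827.11
nΣab − ΣaΣb = 30616.88 − 31084.46 = -467.58
nΣa² − (Σa)² = 65428.24 − 63453.61 = 1974.63; nΣb² − (Σb)² = 15513.76 − 15227.56 = 286.2
r = -467.58 / √(1974.63 × 286.2) = -467.58 / 751.7573 ≈ -0.622

-0.622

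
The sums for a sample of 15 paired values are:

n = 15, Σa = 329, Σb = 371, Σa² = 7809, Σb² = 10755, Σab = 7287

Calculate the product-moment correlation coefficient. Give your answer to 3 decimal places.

-0.879

r = (nΣab − ΣaΣb) / √[(nΣa² − (Σa)²)(nΣb² − (Σb)²)]
Numerator: 15×7287 − 329×371 = -12754
Denominator: √[(117135 − 108241)(161325 − 137641)] = √[8894 × 23684] = 14513.6314
r = -12754 / 14513.6314 ≈ -0.879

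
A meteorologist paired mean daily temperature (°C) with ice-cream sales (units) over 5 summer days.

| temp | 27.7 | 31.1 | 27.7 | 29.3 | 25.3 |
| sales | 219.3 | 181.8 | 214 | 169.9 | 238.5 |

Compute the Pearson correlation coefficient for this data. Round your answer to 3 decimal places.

n = 5, Σx = 141.1, Σy = 1023.5, Σx² = 4000.37, Σy² = 212687.99, Σxy = 28668.51
nΣxy − ΣxΣy = 143342.55 − 144415.85 = -1073.3
nΣx² − (Σx)² = 20001.85 − 19909.21 = 92.64; nΣy² − (Σy)² = 1063439.95 − 1047552.25 = 15887.7
r = -1073.3 / √(92.64 × 15887.7) = -1073.3 / 1213.1927 ≈ -0.885

-0.885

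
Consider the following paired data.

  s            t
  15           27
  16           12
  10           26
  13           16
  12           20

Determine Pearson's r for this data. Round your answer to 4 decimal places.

n = 5, Σs = 66, Σt = 101, Σs² = 894, Σt² = 2205, Σst = 1305
nΣst − ΣsΣt = 6525 − 6666 = -141
nΣs² − (Σs)² = 4470 − 4356 = 114; nΣt² − (Σt)² = 11025 − 10201 = 824
r = -141 / √(114 × 824) = -141 / 306.4898 ≈ -0.4600

-0.4600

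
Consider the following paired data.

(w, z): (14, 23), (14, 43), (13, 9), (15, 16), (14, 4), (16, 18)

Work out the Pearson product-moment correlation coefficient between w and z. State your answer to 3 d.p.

n = 6, Σw = 86, Σz = 113, Σw² = 1238, Σz² = 3055, Σwz = 1625
nΣwz − ΣwΣz = 9750 − 9718 = 32
nΣw² − (Σw)² = 7428 − 7396 = 32; nΣz² − (Σz)² = 18330 − 12769 = 5561
r = 32 / √(32 × 5561) = 32 / 421.8436 ≈ 0.076

0.076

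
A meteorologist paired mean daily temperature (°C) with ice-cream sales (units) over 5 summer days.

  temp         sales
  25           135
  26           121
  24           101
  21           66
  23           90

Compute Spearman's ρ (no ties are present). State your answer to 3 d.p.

0.900

Rank temp: 4, 5, 3, 1, 2
Rank sales: 5, 4, 3, 1, 2
d = rank(temp) − rank(sales): -1, 1, 0, 0, 0; Σd² = 2
ρ = 1 − 6Σd² / [n(n²−1)] = 1 − 6×2 / (5×24) = 1 − 12/120 ≈ 0.900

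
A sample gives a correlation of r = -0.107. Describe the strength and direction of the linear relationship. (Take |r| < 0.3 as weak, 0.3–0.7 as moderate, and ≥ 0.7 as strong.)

r = -0.107 < 0 so the relationship is negative.
|r| = 0.107, which falls in the weak range.

weak negative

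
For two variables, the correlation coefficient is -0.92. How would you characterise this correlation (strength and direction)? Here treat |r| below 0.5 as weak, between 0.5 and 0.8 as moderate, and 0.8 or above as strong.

r = -0.92 < 0 so the relationship is negative.
|r| = 0.92, which falls in the strong range.

strong negative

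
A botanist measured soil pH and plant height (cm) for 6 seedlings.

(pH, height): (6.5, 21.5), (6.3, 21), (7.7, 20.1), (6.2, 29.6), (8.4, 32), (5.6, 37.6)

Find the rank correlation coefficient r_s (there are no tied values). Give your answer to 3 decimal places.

-0.371

Rank pH: 4, 3, 5, 2, 6, 1
Rank height: 3, 2, 1, 4, 5, 6
d = rank(pH) − rank(height): 1, 1, 4, -2, 1, -5; Σd² = 48
ρ = 1 − 6Σd² / [n(n²−1)] = 1 − 6×48 / (6×35) = 1 − 288/210 ≈ -0.371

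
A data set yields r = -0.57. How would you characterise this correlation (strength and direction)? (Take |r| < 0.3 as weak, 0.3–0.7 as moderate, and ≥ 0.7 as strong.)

r = -0.57 < 0 so the relationship is negative.
|r| = 0.57, which falls in the moderate range.

moderate negative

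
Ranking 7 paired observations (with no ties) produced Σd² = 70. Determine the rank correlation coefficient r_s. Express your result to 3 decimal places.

-0.250

ρ = 1 − 6Σd² / [n(n²−1)] = 1 − 6×70 / (7×48)
  = 1 − 420/336 = 1 − 1.2500 ≈ -0.250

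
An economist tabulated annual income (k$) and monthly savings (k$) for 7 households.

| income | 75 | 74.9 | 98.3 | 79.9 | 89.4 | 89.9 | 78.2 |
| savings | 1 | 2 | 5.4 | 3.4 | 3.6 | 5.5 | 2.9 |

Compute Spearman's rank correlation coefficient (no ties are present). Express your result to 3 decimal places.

Rank income: 2, 1, 7, 4, 5, 6, 3
Rank savings: 1, 2, 6, 4, 5, 7, 3
d = rank(income) − rank(savings): 1, -1, 1, 0, 0, -1, 0; Σd² = 4
ρ = 1 − 6Σd² / [n(n²−1)] = 1 − 6×4 / (7×48) = 1 − 24/336 ≈ 0.929

0.929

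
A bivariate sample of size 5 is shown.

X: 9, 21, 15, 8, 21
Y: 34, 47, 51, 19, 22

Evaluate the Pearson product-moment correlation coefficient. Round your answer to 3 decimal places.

0.310

n = 5, ΣX = 74, ΣY = 173, ΣX² = 1252, ΣY² = 6811, ΣXY = 2672
nΣXY − ΣXΣY = 13360 − 12802 = 558
nΣX² − (ΣX)² = 6260 − 5476 = 784; nΣY² − (ΣY)² = 34055 − 29929 = 4126
r = 558 / √(784 × 4126) = 558 / 1798.5505 ≈ 0.310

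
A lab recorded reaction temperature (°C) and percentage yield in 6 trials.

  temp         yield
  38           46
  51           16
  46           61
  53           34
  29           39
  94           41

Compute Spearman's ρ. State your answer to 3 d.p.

-0.257

Rank temp: 2, 4, 3, 5, 1, 6
Rank yield: 5, 1, 6, 2, 3, 4
d = rank(temp) − rank(yield): -3, 3, -3, 3, -2, 2; Σd² = 44
ρ = 1 − 6Σd² / [n(n²−1)] = 1 − 6×44 / (6×35) = 1 − 264/210 ≈ -0.257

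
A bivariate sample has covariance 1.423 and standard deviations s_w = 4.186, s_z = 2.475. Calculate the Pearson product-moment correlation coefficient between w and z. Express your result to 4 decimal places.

0.1374

r = Cov(w,z) / (s_w · s_z) = 1.423 / (4.186 × 2.475)
  = 1.423 / 10.3604 ≈ 0.1374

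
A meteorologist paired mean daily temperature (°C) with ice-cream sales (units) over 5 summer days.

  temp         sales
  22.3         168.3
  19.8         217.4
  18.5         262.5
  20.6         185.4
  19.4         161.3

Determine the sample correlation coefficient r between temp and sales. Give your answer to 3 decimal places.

n = 5, Σx = 100.6, Σy = 994.9, Σx² = 2032.3, Σy² = 204884.75, Σxy = 19862.32
nΣxy − ΣxΣy = 99311.6 − 100086.94 = -775.34
nΣx² − (Σx)² = 10161.5 − 10120.36 = 41.14; nΣy² − (Σy)² = 1024423.75 − 989826.01 = 34597.74
r = -775.34 / √(41.14 × 34597.74) = -775.34 / 1193.0428 ≈ -0.650

-0.650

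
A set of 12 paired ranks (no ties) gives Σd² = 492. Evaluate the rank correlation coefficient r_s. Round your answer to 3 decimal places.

ρ = 1 − 6Σd² / [n(n²−1)] = 1 − 6×492 / (12×143)
  = 1 − 2952/1716 = 1 − 1.7203 ≈ -0.720

-0.720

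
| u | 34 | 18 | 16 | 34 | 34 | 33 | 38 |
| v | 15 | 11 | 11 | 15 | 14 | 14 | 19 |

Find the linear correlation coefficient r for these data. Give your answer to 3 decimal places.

n = 7, Σu = 207, Σv = 99, Σu² = 6581, Σv² = 1445, Σuv = 3054
nΣuv − ΣuΣv = 21378 − 20493 = 885
nΣu² − (Σu)² = 46067 − 42849 = 3218; nΣv² − (Σv)² = 10115 − 9801 = 314
r = 885 / √(3218 × 314) = 885 / 1005.2124 ≈ 0.880

0.880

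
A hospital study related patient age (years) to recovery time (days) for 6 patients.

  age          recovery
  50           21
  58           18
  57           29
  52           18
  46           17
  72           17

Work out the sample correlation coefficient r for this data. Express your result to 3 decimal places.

-0.052

n = 6, Σx = 335, Σy = 120, Σx² = 19117, Σy² = 2508, Σxy = 6689
nΣxy − ΣxΣy = 40134 − 40200 = -66
nΣx² − (Σx)² = 114702 − 112225 = 2477; nΣy² − (Σy)² = 15048 − 14400 = 648
r = -66 / √(2477 × 648) = -66 / 1266.9238 ≈ -0.052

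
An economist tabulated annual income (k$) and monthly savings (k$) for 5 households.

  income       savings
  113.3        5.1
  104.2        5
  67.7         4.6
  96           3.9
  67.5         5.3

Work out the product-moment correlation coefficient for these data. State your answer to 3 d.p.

-0.051

n = 5, Σx = 448.7, Σy = 23.9, Σx² = 42050.07, Σy² = 115.47, Σxy = 2142.4
nΣxy − ΣxΣy = 10712 − 10723.93 = -11.93
nΣx² − (Σx)² = 210250.35 − 201331.69 = 8918.66; nΣy² − (Σy)² = 577.35 − 571.21 = 6.14
r = -11.93 / √(8918.66 × 6.14) = -11.93 / 234.0098 ≈ -0.051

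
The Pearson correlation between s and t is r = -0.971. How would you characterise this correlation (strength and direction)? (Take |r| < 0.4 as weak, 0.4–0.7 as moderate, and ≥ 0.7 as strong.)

strong negative

r = -0.971 < 0 so the relationship is negative.
|r| = 0.971, which falls in the strong range.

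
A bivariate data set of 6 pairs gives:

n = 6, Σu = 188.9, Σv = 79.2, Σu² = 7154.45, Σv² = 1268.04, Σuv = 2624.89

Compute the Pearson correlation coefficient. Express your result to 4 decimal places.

0.2535

r = (nΣuv − ΣuΣv) / √[(nΣu² − (Σu)²)(nΣv² − (Σv)²)]
Numerator: 6×2624.89 − 188.9×79.2 = 788.46
Denominator: √[(42926.7 − 35683.21)(7608.24 − 6272.64)] = √[7243.49 × 1335.6] = 3110.3706
r = 788.46 / 3110.3706 ≈ 0.2535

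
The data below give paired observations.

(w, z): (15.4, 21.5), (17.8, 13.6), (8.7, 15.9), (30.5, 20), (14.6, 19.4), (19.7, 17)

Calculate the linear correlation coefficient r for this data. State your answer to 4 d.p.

n = 6, Σw = 106.7, Σz = 107.4, Σw² = 2161.19, Σz² = 1965.38, Σwz = 1939.65
nΣwz − ΣwΣz = 11637.9 − 11459.58 = 178.32
nΣw² − (Σw)² = 12967.14 − 11384.89 = 1582.25; nΣz² − (Σz)² = 11792.28 − 11534.76 = 257.52
r = 178.32 / √(1582.25 × 257.52) = 178.32 / 638.3267 ≈ 0.2794

0.2794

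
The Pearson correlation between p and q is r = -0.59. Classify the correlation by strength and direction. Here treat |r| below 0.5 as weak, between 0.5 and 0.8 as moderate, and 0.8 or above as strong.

moderate negative

r = -0.59 < 0 so the relationship is negative.
|r| = 0.59, which falls in the moderate range.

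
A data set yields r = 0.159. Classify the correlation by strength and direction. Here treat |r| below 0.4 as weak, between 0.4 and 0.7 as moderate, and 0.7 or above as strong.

weak positive

r = 0.159 > 0 so the relationship is positive.
|r| = 0.159, which falls in the weak range.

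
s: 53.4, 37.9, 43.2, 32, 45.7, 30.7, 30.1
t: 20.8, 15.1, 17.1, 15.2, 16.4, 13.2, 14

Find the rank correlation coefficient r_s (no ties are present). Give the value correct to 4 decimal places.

Rank s: 7, 4, 5, 3, 6, 2, 1
Rank t: 7, 3, 6, 4, 5, 1, 2
d = rank(s) − rank(t): 0, 1, -1, -1, 1, 1, -1; Σd² = 6
ρ = 1 − 6Σd² / [n(n²−1)] = 1 − 6×6 / (7×48) = 1 − 36/336 ≈ 0.8929

0.8929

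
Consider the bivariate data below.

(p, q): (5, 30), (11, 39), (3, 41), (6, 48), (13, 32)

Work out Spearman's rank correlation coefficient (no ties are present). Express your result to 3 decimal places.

Rank p: 2, 4, 1, 3, 5
Rank q: 1, 3, 4, 5, 2
d = rank(p) − rank(q): 1, 1, -3, -2, 3; Σd² = 24
ρ = 1 − 6Σd² / [n(n²−1)] = 1 − 6×24 / (5×24) = 1 − 144/120 ≈ -0.200

-0.200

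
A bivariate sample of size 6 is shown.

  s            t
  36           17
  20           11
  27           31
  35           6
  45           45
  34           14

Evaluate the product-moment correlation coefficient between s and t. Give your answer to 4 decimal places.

0.4965

n = 6, Σs = 197, Σt = 124, Σs² = 6831, Σt² = 3628, Σst = 4380
nΣst − ΣsΣt = 26280 − 24428 = 1852
nΣs² − (Σs)² = 40986 − 38809 = 2177; nΣt² − (Σt)² = 21768 − 15376 = 6392
r = 1852 / √(2177 × 6392) = 1852 / 3730.3330 ≈ 0.4965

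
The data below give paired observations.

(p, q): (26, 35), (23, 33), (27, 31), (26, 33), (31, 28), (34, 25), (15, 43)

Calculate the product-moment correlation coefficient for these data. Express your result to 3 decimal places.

n = 7, Σp = 182, Σq = 228, Σp² = 4952, Σq² = 7622, Σpq = 5727
nΣpq − ΣpΣq = 40089 − 41496 = -1407
nΣp² − (Σp)² = 34664 − 33124 = 1540; nΣq² − (Σq)² = 53354 − 51984 = 1370
r = -1407 / √(1540 × 1370) = -1407 / 1452.5151 ≈ -0.969

-0.969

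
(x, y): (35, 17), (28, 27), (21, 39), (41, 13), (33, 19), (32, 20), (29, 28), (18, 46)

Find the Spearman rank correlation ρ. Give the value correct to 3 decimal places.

-0.976

Rank x: 7, 3, 2, 8, 6, 5, 4, 1
Rank y: 2, 5, 7, 1, 3, 4, 6, 8
d = rank(x) − rank(y): 5, -2, -5, 7, 3, 1, -2, -7; Σd² = 166
ρ = 1 − 6Σd² / [n(n²−1)] = 1 − 6×166 / (8×63) = 1 − 996/504 ≈ -0.976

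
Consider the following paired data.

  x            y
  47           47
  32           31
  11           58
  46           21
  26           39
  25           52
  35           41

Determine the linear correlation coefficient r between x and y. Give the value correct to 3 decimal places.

n = 7, Σx = 222, Σy = 289, Σx² = 7996, Σy² = 12881, Σxy = 8554
nΣxy − ΣxΣy = 59878 − 64158 = -4280
nΣx² − (Σx)² = 55972 − 49284 = 6688; nΣy² − (Σy)² = 90167 − 83521 = 6646
r = -4280 / √(6688 × 6646) = -4280 / 6666.9669 ≈ -0.642

-0.642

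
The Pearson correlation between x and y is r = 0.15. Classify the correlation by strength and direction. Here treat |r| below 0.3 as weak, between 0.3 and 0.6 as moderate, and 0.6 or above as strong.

weak positive

r = 0.15 > 0 so the relationship is positive.
|r| = 0.15, which falls in the weak range.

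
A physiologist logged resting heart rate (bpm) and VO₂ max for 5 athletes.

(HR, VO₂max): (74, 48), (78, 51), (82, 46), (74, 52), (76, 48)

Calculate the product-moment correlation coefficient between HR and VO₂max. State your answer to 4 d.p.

n = 5, Σx = 384, Σy = 245, Σx² = 29536, Σy² = 12029, Σxy = 18798
nΣxy − ΣxΣy = 93990 − 94080 = -90
nΣx² − (Σx)² = 147680 − 147456 = 224; nΣy² − (Σy)² = 60145 − 60025 = 120
r = -90 / √(224 × 120) = -90 / 163.9512 ≈ -0.5489

-0.5489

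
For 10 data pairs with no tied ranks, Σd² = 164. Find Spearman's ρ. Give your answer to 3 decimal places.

ρ = 1 − 6Σd² / [n(n²−1)] = 1 − 6×164 / (10×99)
  = 1 − 984/990 = 1 − 0.9939 ≈ 0.006

0.006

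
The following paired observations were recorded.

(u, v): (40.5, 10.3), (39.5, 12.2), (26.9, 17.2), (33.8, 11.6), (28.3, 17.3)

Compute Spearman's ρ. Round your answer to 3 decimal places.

-0.800

Rank u: 5, 4, 1, 3, 2
Rank v: 1, 3, 4, 2, 5
d = rank(u) − rank(v): 4, 1, -3, 1, -3; Σd² = 36
ρ = 1 − 6Σd² / [n(n²−1)] = 1 − 6×36 / (5×24) = 1 − 216/120 ≈ -0.800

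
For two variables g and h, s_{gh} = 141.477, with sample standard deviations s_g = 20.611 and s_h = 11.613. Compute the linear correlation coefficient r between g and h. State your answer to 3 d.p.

0.591

r = Cov(g,h) / (s_g · s_h) = 141.477 / (20.611 × 11.613)
  = 141.477 / 239.3555 ≈ 0.591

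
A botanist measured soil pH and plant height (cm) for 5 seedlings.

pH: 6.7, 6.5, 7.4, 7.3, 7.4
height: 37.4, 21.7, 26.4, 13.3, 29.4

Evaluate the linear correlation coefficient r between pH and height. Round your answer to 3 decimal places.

-0.225

n = 5, Σx = 35.3, Σy = 128.2, Σx² = 249.95, Σy² = 3607.86, Σxy = 901.64
nΣxy − ΣxΣy = 4508.2 − 4525.46 = -17.26
nΣx² − (Σx)² = 1249.75 − 1246.09 = 3.66; nΣy² − (Σy)² = 18039.3 − 16435.24 = 1604.06
r = -17.26 / √(3.66 × 1604.06) = -17.26 / 76.6215 ≈ -0.225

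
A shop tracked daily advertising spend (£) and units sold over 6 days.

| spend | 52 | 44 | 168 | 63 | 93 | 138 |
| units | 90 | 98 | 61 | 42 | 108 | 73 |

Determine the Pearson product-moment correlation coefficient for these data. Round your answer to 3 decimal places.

-0.305

n = 6, Σx = 558, Σy = 472, Σx² = 64526, Σy² = 40182, Σxy = 42004
nΣxy − ΣxΣy = 252024 − 263376 = -11352
nΣx² − (Σx)² = 387156 − 311364 = 75792; nΣy² − (Σy)² = 241092 − 222784 = 18308
r = -11352 / √(75792 × 18308) = -11352 / 37250.5025 ≈ -0.305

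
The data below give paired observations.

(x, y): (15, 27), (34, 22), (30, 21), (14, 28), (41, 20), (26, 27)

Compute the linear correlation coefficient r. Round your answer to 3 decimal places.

-0.899

n = 6, Σx = 160, Σy = 145, Σx² = 4834, Σy² = 3567, Σxy = 3697
nΣxy − ΣxΣy = 22182 − 23200 = -1018
nΣx² − (Σx)² = 29004 − 25600 = 3404; nΣy² − (Σy)² = 21402 − 21025 = 377
r = -1018 / √(3404 × 377) = -1018 / 1132.8318 ≈ -0.899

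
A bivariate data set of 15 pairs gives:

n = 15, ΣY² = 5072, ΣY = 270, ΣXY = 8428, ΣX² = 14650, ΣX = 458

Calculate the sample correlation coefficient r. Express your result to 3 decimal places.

0.490

r = (nΣXY − ΣXΣY) / √[(nΣX² − (ΣX)²)(nΣY² − (ΣY)²)]
Numerator: 15×8428 − 458×270 = 2760
Denominator: √[(219750 − 209764)(76080 − 72900)] = √[9986 × 3180] = 5635.2001
r = 2760 / 5635.2001 ≈ 0.490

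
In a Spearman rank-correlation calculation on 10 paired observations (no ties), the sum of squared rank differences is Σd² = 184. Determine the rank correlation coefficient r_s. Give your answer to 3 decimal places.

-0.115

ρ = 1 − 6Σd² / [n(n²−1)] = 1 − 6×184 / (10×99)
  = 1 − 1104/990 = 1 − 1.1152 ≈ -0.115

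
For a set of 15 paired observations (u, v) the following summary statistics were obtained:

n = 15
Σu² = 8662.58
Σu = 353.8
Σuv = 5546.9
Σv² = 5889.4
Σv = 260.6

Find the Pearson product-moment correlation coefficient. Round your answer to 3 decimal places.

r = (nΣuv − ΣuΣv) / √[(nΣu² − (Σu)²)(nΣv² − (Σv)²)]
Numerator: 15×5546.9 − 353.8×260.6 = -8996.78
Denominator: √[(129938.7 − 125174.44)(88341 − 67912.36)] = √[4764.26 × 20428.64] = 9865.4626
r = -8996.78 / 9865.4626 ≈ -0.912

-0.912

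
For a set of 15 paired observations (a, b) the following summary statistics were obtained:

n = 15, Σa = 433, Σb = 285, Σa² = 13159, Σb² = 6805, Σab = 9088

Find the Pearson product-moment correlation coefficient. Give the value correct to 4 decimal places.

r = (nΣab − ΣaΣb) / √[(nΣa² − (Σa)²)(nΣb² − (Σb)²)]
Numerator: 15×9088 − 433×285 = 12915
Denominator: √[(197385 − 187489)(102075 − 81225)] = √[9896 × 20850] = 14364.2473
r = 12915 / 14364.2473 ≈ 0.8991

0.8991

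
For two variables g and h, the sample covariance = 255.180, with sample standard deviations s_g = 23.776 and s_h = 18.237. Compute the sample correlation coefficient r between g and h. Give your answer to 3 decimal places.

r = Cov(g,h) / (s_g · s_h) = 255.180 / (23.776 × 18.237)
  = 255.180 / 433.6029 ≈ 0.589

0.589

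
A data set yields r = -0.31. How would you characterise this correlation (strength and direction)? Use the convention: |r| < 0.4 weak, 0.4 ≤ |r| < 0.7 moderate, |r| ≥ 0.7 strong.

r = -0.31 < 0 so the relationship is negative.
|r| = 0.31, which falls in the weak range.

weak negative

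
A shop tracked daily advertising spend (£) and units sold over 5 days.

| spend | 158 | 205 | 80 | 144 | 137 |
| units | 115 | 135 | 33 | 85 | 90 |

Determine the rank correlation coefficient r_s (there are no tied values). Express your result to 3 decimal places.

Rank spend: 4, 5, 1, 3, 2
Rank units: 4, 5, 1, 2, 3
d = rank(spend) − rank(units): 0, 0, 0, 1, -1; Σd² = 2
ρ = 1 − 6Σd² / [n(n²−1)] = 1 − 6×2 / (5×24) = 1 − 12/120 ≈ 0.900

0.900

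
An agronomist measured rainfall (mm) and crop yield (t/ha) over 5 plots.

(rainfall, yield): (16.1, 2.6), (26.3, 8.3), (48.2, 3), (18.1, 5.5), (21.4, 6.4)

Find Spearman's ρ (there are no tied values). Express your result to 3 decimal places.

Rank rainfall: 1, 4, 5, 2, 3
Rank yield: 1, 5, 2, 3, 4
d = rank(rainfall) − rank(yield): 0, -1, 3, -1, -1; Σd² = 12
ρ = 1 − 6Σd² / [n(n²−1)] = 1 − 6×12 / (5×24) = 1 − 72/120 ≈ 0.400

0.400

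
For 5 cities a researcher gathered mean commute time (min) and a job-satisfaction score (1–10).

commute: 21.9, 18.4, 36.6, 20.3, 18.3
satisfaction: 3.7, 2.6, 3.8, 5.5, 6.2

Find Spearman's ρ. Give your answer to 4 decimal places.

-0.3000

Rank commute: 4, 2, 5, 3, 1
Rank satisfaction: 2, 1, 3, 4, 5
d = rank(commute) − rank(satisfaction): 2, 1, 2, -1, -4; Σd² = 26
ρ = 1 − 6Σd² / [n(n²−1)] = 1 − 6×26 / (5×24) = 1 − 156/120 ≈ -0.3000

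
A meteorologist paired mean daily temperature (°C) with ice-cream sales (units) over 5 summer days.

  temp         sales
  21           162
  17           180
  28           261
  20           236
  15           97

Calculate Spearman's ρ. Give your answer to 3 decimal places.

Rank temp: 4, 2, 5, 3, 1
Rank sales: 2, 3, 5, 4, 1
d = rank(temp) − rank(sales): 2, -1, 0, -1, 0; Σd² = 6
ρ = 1 − 6Σd² / [n(n²−1)] = 1 − 6×6 / (5×24) = 1 − 36/120 ≈ 0.700

0.700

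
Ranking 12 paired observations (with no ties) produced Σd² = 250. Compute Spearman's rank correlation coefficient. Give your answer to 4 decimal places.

0.1259

ρ = 1 − 6Σd² / [n(n²−1)] = 1 − 6×250 / (12×143)
  = 1 − 1500/1716 = 1 − 0.87413 ≈ 0.1259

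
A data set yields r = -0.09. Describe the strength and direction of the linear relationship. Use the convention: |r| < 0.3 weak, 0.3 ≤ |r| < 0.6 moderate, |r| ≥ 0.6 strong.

r = -0.09 < 0 so the relationship is negative.
|r| = 0.09, which falls in the weak range.

weak negative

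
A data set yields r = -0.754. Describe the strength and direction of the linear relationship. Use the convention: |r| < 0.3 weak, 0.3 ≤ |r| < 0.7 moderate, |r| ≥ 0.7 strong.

r = -0.754 < 0 so the relationship is negative.
|r| = 0.754, which falls in the strong range.

strong negative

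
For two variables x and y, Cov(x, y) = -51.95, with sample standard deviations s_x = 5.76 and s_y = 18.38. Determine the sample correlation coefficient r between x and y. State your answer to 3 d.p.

-0.491

r = Cov(x,y) / (s_x · s_y) = -51.95 / (5.76 × 18.38)
  = -51.95 / 105.8688 ≈ -0.491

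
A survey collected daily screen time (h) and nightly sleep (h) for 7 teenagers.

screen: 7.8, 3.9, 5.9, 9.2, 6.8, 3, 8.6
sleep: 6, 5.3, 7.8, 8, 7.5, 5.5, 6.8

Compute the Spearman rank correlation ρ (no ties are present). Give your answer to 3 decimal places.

Rank screen: 5, 2, 3, 7, 4, 1, 6
Rank sleep: 3, 1, 6, 7, 5, 2, 4
d = rank(screen) − rank(sleep): 2, 1, -3, 0, -1, -1, 2; Σd² = 20
ρ = 1 − 6Σd² / [n(n²−1)] = 1 − 6×20 / (7×48) = 1 − 120/336 ≈ 0.643

0.643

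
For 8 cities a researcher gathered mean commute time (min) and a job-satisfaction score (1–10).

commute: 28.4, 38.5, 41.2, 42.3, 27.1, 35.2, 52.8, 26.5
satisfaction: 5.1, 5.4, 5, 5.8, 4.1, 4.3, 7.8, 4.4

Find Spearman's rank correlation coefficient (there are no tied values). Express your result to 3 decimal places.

Rank commute: 3, 5, 6, 7, 2, 4, 8, 1
Rank satisfaction: 5, 6, 4, 7, 1, 2, 8, 3
d = rank(commute) − rank(satisfaction): -2, -1, 2, 0, 1, 2, 0, -2; Σd² = 18
ρ = 1 − 6Σd² / [n(n²−1)] = 1 − 6×18 / (8×63) = 1 − 108/504 ≈ 0.786

0.786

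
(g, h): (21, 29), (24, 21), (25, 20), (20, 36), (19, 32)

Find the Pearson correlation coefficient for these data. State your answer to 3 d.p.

n = 5, Σg = 109, Σh = 138, Σg² = 2403, Σh² = 4002, Σgh = 2941
nΣgh − ΣgΣh = 14705 − 15042 = -337
nΣg² − (Σg)² = 12015 − 11881 = 134; nΣh² − (Σh)² = 20010 − 19044 = 966
r = -337 / √(134 × 966) = -337 / 359.7833 ≈ -0.937

-0.937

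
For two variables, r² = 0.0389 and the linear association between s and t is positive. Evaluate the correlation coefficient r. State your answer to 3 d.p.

0.197

|r| = √0.0389 = 0.197
The association is positive, so r = 0.197.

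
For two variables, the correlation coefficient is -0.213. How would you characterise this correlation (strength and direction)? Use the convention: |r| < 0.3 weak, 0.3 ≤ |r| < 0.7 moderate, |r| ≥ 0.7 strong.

weak negative

r = -0.213 < 0 so the relationship is negative.
|r| = 0.213, which falls in the weak range.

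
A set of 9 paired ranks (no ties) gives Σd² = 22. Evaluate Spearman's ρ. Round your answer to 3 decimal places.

0.817

ρ = 1 − 6Σd² / [n(n²−1)] = 1 − 6×22 / (9×80)
  = 1 − 132/720 = 1 − 0.1833 ≈ 0.817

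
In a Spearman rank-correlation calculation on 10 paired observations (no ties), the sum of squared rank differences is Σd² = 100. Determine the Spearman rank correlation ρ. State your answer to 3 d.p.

ρ = 1 − 6Σd² / [n(n²−1)] = 1 − 6×100 / (10×99)
  = 1 − 600/990 = 1 − 0.6061 ≈ 0.394

0.394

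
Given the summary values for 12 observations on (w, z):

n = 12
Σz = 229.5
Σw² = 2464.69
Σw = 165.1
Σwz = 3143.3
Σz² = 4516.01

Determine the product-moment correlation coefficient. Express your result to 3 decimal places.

r = (nΣwz − ΣwΣz) / √[(nΣw² − (Σw)²)(nΣz² − (Σz)²)]
Numerator: 12×3143.3 − 165.1×229.5 = -170.85
Denominator: √[(29576.28 − 27258.01)(54192.12 − 52670.25)] = √[2318.27 × 1521.87] = 1878.3252
r = -170.85 / 1878.3252 ≈ -0.091

-0.091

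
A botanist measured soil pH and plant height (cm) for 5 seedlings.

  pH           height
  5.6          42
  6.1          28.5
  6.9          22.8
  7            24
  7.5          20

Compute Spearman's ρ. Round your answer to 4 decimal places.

Rank pH: 1, 2, 3, 4, 5
Rank height: 5, 4, 2, 3, 1
d = rank(pH) − rank(height): -4, -2, 1, 1, 4; Σd² = 38
ρ = 1 − 6Σd² / [n(n²−1)] = 1 − 6×38 / (5×24) = 1 − 228/120 ≈ -0.9000

-0.9000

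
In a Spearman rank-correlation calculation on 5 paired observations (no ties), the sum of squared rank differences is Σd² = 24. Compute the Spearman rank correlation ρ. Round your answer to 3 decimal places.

ρ = 1 − 6Σd² / [n(n²−1)] = 1 − 6×24 / (5×24)
  = 1 − 144/120 = 1 − 1.2000 ≈ -0.200

-0.200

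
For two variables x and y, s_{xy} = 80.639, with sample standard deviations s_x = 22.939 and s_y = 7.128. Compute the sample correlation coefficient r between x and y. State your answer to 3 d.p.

r = Cov(x,y) / (s_x · s_y) = 80.639 / (22.939 × 7.128)
  = 80.639 / 163.5092 ≈ 0.493

0.493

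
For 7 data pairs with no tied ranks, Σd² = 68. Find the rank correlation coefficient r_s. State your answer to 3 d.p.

ρ = 1 − 6Σd² / [n(n²−1)] = 1 − 6×68 / (7×48)
  = 1 − 408/336 = 1 − 1.2143 ≈ -0.214

-0.214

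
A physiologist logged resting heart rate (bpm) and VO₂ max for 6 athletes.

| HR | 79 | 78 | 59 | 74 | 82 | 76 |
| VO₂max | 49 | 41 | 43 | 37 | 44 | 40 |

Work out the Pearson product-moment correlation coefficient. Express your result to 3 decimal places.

n = 6, Σx = 448, Σy = 254, Σx² = 33782, Σy² = 10836, Σxy = 18992
nΣxy − ΣxΣy = 113952 − 113792 = 160
nΣx² − (Σx)² = 202692 − 200704 = 1988; nΣy² − (Σy)² = 65016 − 64516 = 500
r = 160 / √(1988 × 500) = 160 / 996.9955 ≈ 0.160

0.160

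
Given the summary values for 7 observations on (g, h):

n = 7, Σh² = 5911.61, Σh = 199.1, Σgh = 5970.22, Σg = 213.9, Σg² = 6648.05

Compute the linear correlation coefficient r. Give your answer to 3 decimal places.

r = (nΣgh − ΣgΣh) / √[(nΣg² − (Σg)²)(nΣh² − (Σh)²)]
Numerator: 7×5970.22 − 213.9×199.1 = -795.95
Denominator: √[(46536.35 − 45753.21)(41381.27 − 39640.81)] = √[783.14 × 1740.46] = 1167.4861
r = -795.95 / 1167.4861 ≈ -0.682

-0.682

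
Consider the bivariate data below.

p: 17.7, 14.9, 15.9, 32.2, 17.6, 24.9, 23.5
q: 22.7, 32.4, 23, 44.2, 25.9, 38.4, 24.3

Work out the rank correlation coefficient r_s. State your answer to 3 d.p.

Rank p: 4, 1, 2, 7, 3, 6, 5
Rank q: 1, 5, 2, 7, 4, 6, 3
d = rank(p) − rank(q): 3, -4, 0, 0, -1, 0, 2; Σd² = 30
ρ = 1 − 6Σd² / [n(n²−1)] = 1 − 6×30 / (7×48) = 1 − 180/336 ≈ 0.464

0.464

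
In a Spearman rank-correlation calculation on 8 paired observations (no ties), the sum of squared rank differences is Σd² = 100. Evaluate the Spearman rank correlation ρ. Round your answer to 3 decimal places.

-0.190

ρ = 1 − 6Σd² / [n(n²−1)] = 1 − 6×100 / (8×63)
  = 1 − 600/504 = 1 − 1.1905 ≈ -0.190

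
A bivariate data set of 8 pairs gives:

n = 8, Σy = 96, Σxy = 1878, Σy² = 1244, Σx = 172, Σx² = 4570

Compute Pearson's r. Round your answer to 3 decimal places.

-0.657

r = (nΣxy − ΣxΣy) / √[(nΣx² − (Σx)²)(nΣy² − (Σy)²)]
Numerator: 8×1878 − 172×96 = -1488
Denominator: √[(36560 − 29584)(9952 − 9216)] = √[6976 × 736] = 2265.9073
r = -1488 / 2265.9073 ≈ -0.657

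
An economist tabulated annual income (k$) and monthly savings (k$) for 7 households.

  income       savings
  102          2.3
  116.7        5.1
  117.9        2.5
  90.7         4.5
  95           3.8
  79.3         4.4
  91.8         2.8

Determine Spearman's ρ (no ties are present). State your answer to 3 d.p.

-0.321

Rank income: 5, 6, 7, 2, 4, 1, 3
Rank savings: 1, 7, 2, 6, 4, 5, 3
d = rank(income) − rank(savings): 4, -1, 5, -4, 0, -4, 0; Σd² = 74
ρ = 1 − 6Σd² / [n(n²−1)] = 1 − 6×74 / (7×48) = 1 − 444/336 ≈ -0.321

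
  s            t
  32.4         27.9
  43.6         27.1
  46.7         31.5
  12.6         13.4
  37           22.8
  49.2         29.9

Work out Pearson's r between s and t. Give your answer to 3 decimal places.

n = 6, Σs = 221.5, Σt = 152.6, Σs² = 9080.01, Σt² = 4098.48, Σst = 6040.09
nΣst − ΣsΣt = 36240.54 − 33800.9 = 2439.64
nΣs² − (Σs)² = 54480.06 − 49062.25 = 5417.81; nΣt² − (Σt)² = 24590.88 − 23286.76 = 1304.12
r = 2439.64 / √(5417.81 × 1304.12) = 2439.64 / 2658.0960 ≈ 0.918

0.918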